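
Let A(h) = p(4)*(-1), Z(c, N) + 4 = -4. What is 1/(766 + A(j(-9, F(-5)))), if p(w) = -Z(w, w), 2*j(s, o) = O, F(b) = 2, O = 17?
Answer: 1/758 ≈ 0.0013193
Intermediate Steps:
Z(c, N) = -8 (Z(c, N) = -4 - 4 = -8)
j(s, o) = 17/2 (j(s, o) = (½)*17 = 17/2)
p(w) = 8 (p(w) = -1*(-8) = 8)
A(h) = -8 (A(h) = 8*(-1) = -8)
1/(766 + A(j(-9, F(-5)))) = 1/(766 - 8) = 1/758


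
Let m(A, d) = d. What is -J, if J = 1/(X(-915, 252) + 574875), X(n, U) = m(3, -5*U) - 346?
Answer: -1/573269 ≈ -1.7444e-6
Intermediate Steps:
X(n, U) = -346 - 5*U (X(n, U) = -5*U - 346 = -346 - 5*U)
J = 1/573269 (J = 1/((-346 - 5*252) + 574875) = 1/((-346 - 1260) + 574875) = 1/(-1606 + 574875) = 1/573269 ≈ 1.7444e-6)
-J = -1*1/573269 = -1/573269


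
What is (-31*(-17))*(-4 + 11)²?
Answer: 25823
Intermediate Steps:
(-31*(-17))*(-4 + 11)² = 527*7² = 527*49 = 25823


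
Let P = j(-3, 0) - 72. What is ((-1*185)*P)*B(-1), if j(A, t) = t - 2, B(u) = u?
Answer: -13690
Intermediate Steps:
j(A, t) = -2 + t
P = -74 (P = (-2 + 0) - 72 = -2 - 72 = -74)
((-1*185)*P)*B(-1) = (-1*185*(-74))*(-1) = -185*(-74)*(-1) = 13690*(-1) = -13690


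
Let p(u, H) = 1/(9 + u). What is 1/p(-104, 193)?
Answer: -95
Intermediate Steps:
1/p(-104, 193) = 1/(1/(9 - 104)) = 1/(1/(-95)) = 1/(-1/95) = -95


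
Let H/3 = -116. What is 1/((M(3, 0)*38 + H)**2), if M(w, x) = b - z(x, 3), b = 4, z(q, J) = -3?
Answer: 1/6724 ≈ 0.00014872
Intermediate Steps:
H = -348 (H = 3*(-116) = -348)
M(w, x) = 7 (M(w, x) = 4 - 1*(-3) = 4 + 3 = 7)
1/((M(3, 0)*38 + H)**2) = 1/((7*38 - 348)**2) = 1/((266 - 348)**2) = 1/((-82)**2) = 1/6724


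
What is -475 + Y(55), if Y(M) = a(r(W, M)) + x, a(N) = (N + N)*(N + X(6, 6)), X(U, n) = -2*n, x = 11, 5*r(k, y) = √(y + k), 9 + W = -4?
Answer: -11516/25 - 24*√42/5 ≈ -491.75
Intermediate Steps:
W = -13 (W = -9 - 4 = -13)
r(k, y) = √(k + y)/5 (r(k, y) = √(y + k)/5 = √(k + y)/5)
a(N) = 2*N*(-12 + N) (a(N) = (N + N)*(N - 2*6) = (2*N)*(N - 12) = (2*N)*(-12 + N) = 2*N*(-12 + N))
Y(M) = 11 + 2*√(-13 + M)*(-12 + √(-13 + M)/5)/5 (Y(M) = 2*(√(-13 + M)/5)*(-12 + √(-13 + M)/5) + 11 = 2*√(-13 + M)*(-12 + √(-13 + M)/5)/5 + 11 = 11 + 2*√(-13 + M)*(-12 + √(-13 + M)/5)/5)
-475 + Y(55) = -475 + (249/25 - 24*√(-13 + 55)/5 + (2/25)*55) = -475 + (249/25 - 24*√42/5 + 22/5) = -475 + (359/25 - 24*√42/5) = -11516/25 - 24*√42/5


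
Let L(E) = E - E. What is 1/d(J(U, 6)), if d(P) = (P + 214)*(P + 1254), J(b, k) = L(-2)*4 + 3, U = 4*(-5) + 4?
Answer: 1/272769 ≈ 3.6661e-6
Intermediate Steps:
L(E) = 0
U = -16 (U = -20 + 4 = -16)
J(b, k) = 3 (J(b, k) = 0*4 + 3 = 0 + 3 = 3)
d(P) = (214 + P)*(1254 + P)
1/d(J(U, 6)) = 1/(268356 + 3**2 + 1468*3) = 1/(268356 + 9 + 4404) = 1/272769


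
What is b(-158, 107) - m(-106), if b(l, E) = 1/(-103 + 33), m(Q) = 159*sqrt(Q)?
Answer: -1/70 - 159*I*sqrt(106) ≈ -0.014286 - 1637.0*I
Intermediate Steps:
b(l, E) = -1/70 (b(l, E) = 1/(-70) = -1/70)
b(-158, 107) - m(-106) = -1/70 - 159*sqrt(-106) = -1/70 - 159*I*sqrt(106)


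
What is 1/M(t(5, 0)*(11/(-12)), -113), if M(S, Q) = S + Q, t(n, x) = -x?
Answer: -1/113 ≈ -0.0088496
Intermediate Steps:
M(S, Q) = Q + S
1/M(t(5, 0)*(11/(-12)), -113) = 1/(-113 + (-1*0)*(11/(-12))) = 1/(-113 + 0*(11*(-1/12))) = 1/(-113 + 0*(-11/12)) = 1/(-113 + 0) = 1/(-113) = -1/113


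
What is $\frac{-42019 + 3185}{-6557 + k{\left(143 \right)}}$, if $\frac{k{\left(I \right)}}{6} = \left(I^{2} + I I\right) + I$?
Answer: $- \frac{38834}{239689} \approx -0.16202$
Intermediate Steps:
$k{\left(I \right)} = 6 I + 12 I^{2}$ ($k{\left(I \right)} = 6 \left(\left(I^{2} + I I\right) + I\right) = 6 \left(\left(I^{2} + I^{2}\right) + I\right) = 6 \left(2 I^{2} + I\right) = 6 \left(I + 2 I^{2}\right) = 6 I + 12 I^{2}$)
$\frac{-42019 + 3185}{-6557 + k{\left(143 \right)}} = \frac{-42019 + 3185}{-6557 + 6 \cdot 143 \left(1 + 2 \cdot 143\right)} = - \frac{38834}{-6557 + 6 \cdot 143 \left(1 + 286\right)} = - \frac{38834}{-6557 + 6 \cdot 143 \cdot 287} = - \frac{38834}{-6557 + 246246} = - \frac{38834}{239689}$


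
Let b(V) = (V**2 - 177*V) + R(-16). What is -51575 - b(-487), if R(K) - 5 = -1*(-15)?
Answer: -374963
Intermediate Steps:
R(K) = 20 (R(K) = 5 - 1*(-15) = 5 + 15 = 20)
b(V) = 20 + V**2 - 177*V (b(V) = (V**2 - 177*V) + 20 = 20 + V**2 - 177*V)
-51575 - b(-487) = -51575 - (20 + (-487)**2 - 177*(-487)) = -51575 - (20 + 237169 + 86199) = -51575 - 1*323388 = -51575 - 323388 = -374963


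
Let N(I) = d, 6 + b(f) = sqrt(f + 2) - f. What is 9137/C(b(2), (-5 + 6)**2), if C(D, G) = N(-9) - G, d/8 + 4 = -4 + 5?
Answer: -9137/25 ≈ -365.48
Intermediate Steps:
b(f) = -6 + sqrt(2 + f) - f (b(f) = -6 + (sqrt(f + 2) - f) = -6 + (sqrt(2 + f) - f) = -6 + sqrt(2 + f) - f)
d = -24 (d = -32 + 8*(-4 + 5) = -32 + 8*1 = -32 + 8 = -24)
N(I) = -24
C(D, G) = -24 - G
9137/C(b(2), (-5 + 6)**2) = 9137/(-24 - (-5 + 6)**2) = 9137/(-24 - 1*1**2) = 9137/(-24 - 1*1) = 9137/(-24 - 1) = 9137/(-25) = 9137*(-1/25) = -9137/25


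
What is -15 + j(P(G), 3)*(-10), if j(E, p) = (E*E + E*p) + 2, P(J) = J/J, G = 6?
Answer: -75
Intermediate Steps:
P(J) = 1
j(E, p) = 2 + E**2 + E*p (j(E, p) = (E**2 + E*p) + 2 = 2 + E**2 + E*p)
-15 + j(P(G), 3)*(-10) = -15 + (2 + 1**2 + 1*3)*(-10) = -15 + (2 + 1 + 3)*(-10) = -15 + 6*(-10) = -15 - 60 = -75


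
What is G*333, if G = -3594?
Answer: -1196802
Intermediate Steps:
G*333 = -3594*333 = -1196802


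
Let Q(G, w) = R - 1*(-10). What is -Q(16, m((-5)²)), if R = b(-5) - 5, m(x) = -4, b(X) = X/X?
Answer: -6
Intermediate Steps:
b(X) = 1
R = -4 (R = 1 - 5 = -4)
Q(G, w) = 6 (Q(G, w) = -4 - 1*(-10) = -4 + 10 = 6)
-Q(16, m((-5)²)) = -1*6 = -6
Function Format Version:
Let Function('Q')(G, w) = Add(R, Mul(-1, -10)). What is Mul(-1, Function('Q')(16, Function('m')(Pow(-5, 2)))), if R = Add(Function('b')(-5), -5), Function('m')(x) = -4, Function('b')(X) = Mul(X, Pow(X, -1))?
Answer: -6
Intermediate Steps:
Function('b')(X) = 1
R = -4 (R = Add(1, -5) = -4)
Function('Q')(G, w) = 6 (Function('Q')(G, w) = Add(-4, Mul(-1, -10)) = Add(-4, 10) = 6)
Mul(-1, Function('Q')(16, Function('m')(Pow(-5, 2)))) = Mul(-1, 6) = -6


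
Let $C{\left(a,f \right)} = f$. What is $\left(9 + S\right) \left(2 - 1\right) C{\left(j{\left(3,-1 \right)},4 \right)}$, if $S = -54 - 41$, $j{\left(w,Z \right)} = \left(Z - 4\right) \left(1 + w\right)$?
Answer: $-344$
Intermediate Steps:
$j{\left(w,Z \right)} = \left(1 + w\right) \left(-4 + Z\right)$ ($j{\left(w,Z \right)} = \left(-4 + Z\right) \left(1 + w\right) = \left(1 + w\right) \left(-4 + Z\right)$)
$S = -95$
$\left(9 + S\right) \left(2 - 1\right) C{\left(j{\left(3,-1 \right)},4 \right)} = \left(9 - 95\right) \left(2 - 1\right) 4 = - 86 \cdot 1 \cdot 4 = \left(-86\right) 4 = -344$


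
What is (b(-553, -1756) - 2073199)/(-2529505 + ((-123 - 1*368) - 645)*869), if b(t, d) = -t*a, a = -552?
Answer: 2378455/3516689 ≈ 0.67633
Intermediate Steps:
b(t, d) = 552*t (b(t, d) = -t*(-552) = -(-552)*t = 552*t)
(b(-553, -1756) - 2073199)/(-2529505 + ((-123 - 1*368) - 645)*869) = (552*(-553) - 2073199)/(-2529505 + ((-123 - 1*368) - 645)*869) = (-305256 - 2073199)/(-2529505 + ((-123 - 368) - 645)*869) = -2378455/(-2529505 + (-491 - 645)*869) = -2378455/(-2529505 - 1136*869) = -2378455/(-2529505 - 987184) = -2378455/(-3516689) = -2378455*(-1/3516689) = 2378455/3516689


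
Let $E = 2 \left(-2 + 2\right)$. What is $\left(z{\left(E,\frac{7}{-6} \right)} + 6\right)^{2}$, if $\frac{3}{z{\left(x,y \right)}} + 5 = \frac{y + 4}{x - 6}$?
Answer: $\frac{1153476}{38809} \approx 29.722$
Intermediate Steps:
$E = 0$ ($E = 2 \cdot 0 = 0$)
$z{\left(x,y \right)} = \frac{3}{-5 + \frac{4 + y}{-6 + x}}$ ($z{\left(x,y \right)} = \frac{3}{-5 + \frac{y + 4}{x - 6}} = \frac{3}{-5 + \frac{4 + y}{-6 + x}}$)
$\left(z{\left(E,\frac{7}{-6} \right)} + 6\right)^{2} = \left(\frac{3 \left(-6 + 0\right)}{34 + \frac{7}{-6} - 0} + 6\right)^{2} = \left(3 \frac{1}{34 + 7 \left(- \frac{1}{6}\right) + 0} \left(-6\right) + 6\right)^{2} = \left(3 \frac{1}{34 - \frac{7}{6} + 0} \left(-6\right) + 6\right)^{2} = \left(3 \frac{1}{\frac{197}{6}} \left(-6\right) + 6\right)^{2} = \left(3 \cdot \frac{6}{197} \left(-6\right) + 6\right)^{2} = \left(- \frac{108}{197} + 6\right)^{2} = \left(\frac{1074}{197}\right)^{2} = \frac{1153476}{38809}$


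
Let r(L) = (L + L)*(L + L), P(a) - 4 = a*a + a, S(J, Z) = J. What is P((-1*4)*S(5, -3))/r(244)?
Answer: 6/3721 ≈ 0.0016125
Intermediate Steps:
P(a) = 4 + a + a² (P(a) = 4 + (a*a + a) = 4 + (a² + a) = 4 + (a + a²) = 4 + a + a²)
r(L) = 4*L² (r(L) = (2*L)*(2*L) = 4*L²)
P((-1*4)*S(5, -3))/r(244) = (4 - 1*4*5 + (-1*4*5)²)/((4*244²)) = (4 - 4*5 + (-4*5)²)/((4*59536)) = (4 - 20 + (-20)²)/238144 = (4 - 20 + 400)*(1/238144) = 384*(1/238144) = 6/3721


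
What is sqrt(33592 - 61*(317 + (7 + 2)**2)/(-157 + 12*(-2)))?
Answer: 3*sqrt(122766870)/181 ≈ 183.65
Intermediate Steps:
sqrt(33592 - 61*(317 + (7 + 2)**2)/(-157 + 12*(-2))) = sqrt(33592 - 61*(317 + 9**2)/(-157 - 24)) = sqrt(33592 - 61*(317 + 81)/(-181)) = sqrt(33592 - 24278*(-1)/181) = sqrt(33592 - 61*(-398/181)) = sqrt(33592 + 24278/181) = sqrt(6104430/181) = 3*sqrt(122766870)/181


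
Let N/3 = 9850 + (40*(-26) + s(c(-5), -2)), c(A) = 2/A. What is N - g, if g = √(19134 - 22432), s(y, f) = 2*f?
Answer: 26418 - I*√3298 ≈ 26418.0 - 57.428*I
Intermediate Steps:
g = I*√3298 (g = √(-3298) = I*√3298 ≈ 57.428*I)
N = 26418 (N = 3*(9850 + (40*(-26) + 2*(-2))) = 3*(9850 + (-1040 - 4)) = 3*(9850 - 1044) = 3*8806 = 26418)
N - g = 26418 - I*√3298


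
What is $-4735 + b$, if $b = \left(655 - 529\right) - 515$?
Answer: $-5124$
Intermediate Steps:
$b = -389$ ($b = 126 - 515 = -389$)
$-4735 + b = -4735 - 389 = -5124$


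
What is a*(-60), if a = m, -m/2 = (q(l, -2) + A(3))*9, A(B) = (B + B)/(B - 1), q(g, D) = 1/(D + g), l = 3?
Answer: 4320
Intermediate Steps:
A(B) = 2*B/(-1 + B) (A(B) = (2*B)/(-1 + B) = 2*B/(-1 + B))
m = -72 (m = -2*(1/(-2 + 3) + 2*3/(-1 + 3))*9 = -2*(1/1 + 2*3/2)*9 = -2*(1 + 2*3*(½))*9 = -2*(1 + 3)*9 = -8*9 = -2*36 = -72)
a = -72
a*(-60) = -72*(-60) = 4320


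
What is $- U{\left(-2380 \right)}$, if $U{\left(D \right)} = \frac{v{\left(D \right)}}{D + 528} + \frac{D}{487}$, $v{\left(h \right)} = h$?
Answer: $\frac{812175}{225481} \approx 3.602$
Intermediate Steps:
$U{\left(D \right)} = \frac{D}{487} + \frac{D}{528 + D}$ ($U{\left(D \right)} = \frac{D}{D + 528} + \frac{D}{487} = \frac{D}{528 + D} + D \frac{1}{487} = \frac{D}{528 + D} + \frac{D}{487} = \frac{D}{487} + \frac{D}{528 + D}$)
$- U{\left(-2380 \right)} = - \frac{\left(-2380\right) \left(1015 - 2380\right)}{487 \left(528 - 2380\right)} = - \frac{\left(-2380\right) \left(-1365\right)}{487 \left(-1852\right)} = - \frac{\left(-2380\right) \left(-1\right) \left(-1365\right)}{487 \cdot 1852} = \left(-1\right) \left(- \frac{812175}{225481}\right) = \frac{812175}{225481}$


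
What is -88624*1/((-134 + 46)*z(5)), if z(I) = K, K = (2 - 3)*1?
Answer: -11078/11 ≈ -1007.1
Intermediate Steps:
K = -1 (K = -1*1 = -1)
z(I) = -1
-88624*1/((-134 + 46)*z(5)) = -88624*(-1/(-134 + 46)) = -88624/((-88*(-1))) = -88624/88 = -88624*1/88 = -11078/11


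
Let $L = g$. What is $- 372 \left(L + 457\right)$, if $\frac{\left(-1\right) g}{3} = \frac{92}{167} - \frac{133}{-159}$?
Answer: $- \frac{1491001296}{8851} \approx -1.6846 \cdot 10^{5}$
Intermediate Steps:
$g = - \frac{36839}{8851}$ ($g = - 3 \left(\frac{92}{167} - \frac{133}{-159}\right) = - 3 \left(92 \cdot \frac{1}{167} - - \frac{133}{159}\right) = - 3 \left(\frac{92}{167} + \frac{133}{159}\right) = \left(-3\right) \frac{36839}{26553} = - \frac{36839}{8851} \approx -4.1621$)
$L = - \frac{36839}{8851} \approx -4.1621$
$- 372 \left(L + 457\right) = - 372 \left(- \frac{36839}{8851} + 457\right) = \left(-372\right) \frac{4008068}{8851} = - \frac{1491001296}{8851}$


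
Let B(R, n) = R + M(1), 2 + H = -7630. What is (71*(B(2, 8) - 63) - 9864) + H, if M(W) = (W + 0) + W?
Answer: -21685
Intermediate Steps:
H = -7632 (H = -2 - 7630 = -7632)
M(W) = 2*W (M(W) = W + W = 2*W)
B(R, n) = 2 + R (B(R, n) = R + 2*1 = R + 2 = 2 + R)
(71*(B(2, 8) - 63) - 9864) + H = (71*((2 + 2) - 63) - 9864) - 7632 = (71*(4 - 63) - 9864) - 7632 = (71*(-59) - 9864) - 7632 = (-4189 - 9864) - 7632 = -14053 - 7632 = -21685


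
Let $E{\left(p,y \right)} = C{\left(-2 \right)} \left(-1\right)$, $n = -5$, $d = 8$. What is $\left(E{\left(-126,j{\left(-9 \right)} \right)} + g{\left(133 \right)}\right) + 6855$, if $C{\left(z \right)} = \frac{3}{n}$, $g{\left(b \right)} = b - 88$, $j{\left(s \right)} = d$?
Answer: $\frac{34503}{5} \approx 6900.6$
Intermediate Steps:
$j{\left(s \right)} = 8$
$g{\left(b \right)} = -88 + b$ ($g{\left(b \right)} = b - 88 = -88 + b$)
$C{\left(z \right)} = - \frac{3}{5}$ ($C{\left(z \right)} = \frac{3}{-5} = 3 \left(- \frac{1}{5}\right) = - \frac{3}{5}$)
$E{\left(p,y \right)} = \frac{3}{5}$ ($E{\left(p,y \right)} = \left(- \frac{3}{5}\right) \left(-1\right) = \frac{3}{5}$)
$\left(E{\left(-126,j{\left(-9 \right)} \right)} + g{\left(133 \right)}\right) + 6855 = \left(\frac{3}{5} + \left(-88 + 133\right)\right) + 6855 = \left(\frac{3}{5} + 45\right) + 6855 = \frac{228}{5} + 6855 = \frac{34503}{5}$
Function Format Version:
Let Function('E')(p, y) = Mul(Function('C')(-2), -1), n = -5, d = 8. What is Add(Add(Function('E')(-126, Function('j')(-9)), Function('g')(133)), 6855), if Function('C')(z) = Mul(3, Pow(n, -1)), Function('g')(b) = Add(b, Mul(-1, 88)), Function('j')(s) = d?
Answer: Rational(34503, 5) ≈ 6900.6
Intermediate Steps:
Function('j')(s) = 8
Function('g')(b) = Add(-88, b) (Function('g')(b) = Add(b, -88) = Add(-88, b))
Function('C')(z) = Rational(-3, 5) (Function('C')(z) = Mul(3, Pow(-5, -1)) = Mul(3, Rational(-1, 5)) = Rational(-3, 5))
Function('E')(p, y) = Rational(3, 5) (Function('E')(p, y) = Mul(Rational(-3, 5), -1) = Rational(3, 5))
Add(Add(Function('E')(-126, Function('j')(-9)), Function('g')(133)), 6855) = Add(Add(Rational(3, 5), Add(-88, 133)), 6855) = Add(Add(Rational(3, 5), 45), 6855) = Add(Rational(228, 5), 6855) = Rational(34503, 5)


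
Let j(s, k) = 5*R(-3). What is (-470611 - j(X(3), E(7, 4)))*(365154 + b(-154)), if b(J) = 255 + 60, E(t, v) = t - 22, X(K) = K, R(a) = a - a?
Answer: -171993731559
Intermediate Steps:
R(a) = 0
E(t, v) = -22 + t
j(s, k) = 0 (j(s, k) = 5*0 = 0)
b(J) = 315
(-470611 - j(X(3), E(7, 4)))*(365154 + b(-154)) = (-470611 - 1*0)*(365154 + 315) = (-470611 + 0)*365469 = -470611*365469 = -171993731559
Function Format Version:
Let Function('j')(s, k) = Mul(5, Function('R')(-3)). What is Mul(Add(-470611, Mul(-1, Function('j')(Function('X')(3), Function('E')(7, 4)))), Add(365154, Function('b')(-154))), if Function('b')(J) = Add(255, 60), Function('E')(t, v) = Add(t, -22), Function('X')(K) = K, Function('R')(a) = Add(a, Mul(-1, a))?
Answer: -171993731559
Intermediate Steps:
Function('R')(a) = 0
Function('E')(t, v) = Add(-22, t)
Function('j')(s, k) = 0 (Function('j')(s, k) = Mul(5, 0) = 0)
Function('b')(J) = 315
Mul(Add(-470611, Mul(-1, Function('j')(Function('X')(3), Function('E')(7, 4)))), Add(365154, Function('b')(-154))) = Mul(Add(-470611, Mul(-1, 0)), Add(365154, 315)) = Mul(Add(-470611, 0), 365469) = Mul(-470611, 365469) = -171993731559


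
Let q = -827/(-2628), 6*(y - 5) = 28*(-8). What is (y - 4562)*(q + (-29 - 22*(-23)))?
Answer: -17289160889/7884 ≈ -2.1929e+6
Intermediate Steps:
y = -97/3 (y = 5 + (28*(-8))/6 = 5 + (⅙)*(-224) = 5 - 112/3 = -97/3 ≈ -32.333)
q = 827/2628 (q = -827*(-1/2628) = 827/2628 ≈ 0.31469)
(y - 4562)*(q + (-29 - 22*(-23))) = (-97/3 - 4562)*(827/2628 + (-29 - 22*(-23))) = -13783*(827/2628 + (-29 + 506))/3 = -13783*(827/2628 + 477)/3 = -13783/3*1254383/2628 = -17289160889/7884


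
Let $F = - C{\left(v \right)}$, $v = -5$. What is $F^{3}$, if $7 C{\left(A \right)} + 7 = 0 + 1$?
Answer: $\frac{216}{343} \approx 0.62974$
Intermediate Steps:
$C{\left(A \right)} = - \frac{6}{7}$ ($C{\left(A \right)} = -1 + \frac{0 + 1}{7} = -1 + \frac{1}{7} \cdot 1 = -1 + \frac{1}{7} = - \frac{6}{7}$)
$F = \frac{6}{7}$ ($F = \left(-1\right) \left(- \frac{6}{7}\right) = \frac{6}{7} \approx 0.85714$)
$F^{3} = \left(\frac{6}{7}\right)^{3} = \frac{216}{343}$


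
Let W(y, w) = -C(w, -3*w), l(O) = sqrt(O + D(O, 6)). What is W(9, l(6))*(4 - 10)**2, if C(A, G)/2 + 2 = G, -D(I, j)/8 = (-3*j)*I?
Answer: 144 + 216*sqrt(870) ≈ 6515.1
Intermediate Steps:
D(I, j) = 24*I*j (D(I, j) = -8*(-3*j)*I = -(-24)*I*j = 24*I*j)
C(A, G) = -4 + 2*G
l(O) = sqrt(145)*sqrt(O) (l(O) = sqrt(O + 24*O*6) = sqrt(O + 144*O) = sqrt(145*O) = sqrt(145)*sqrt(O))
W(y, w) = 4 + 6*w (W(y, w) = -(-4 + 2*(-3*w)) = -(-4 - 6*w) = 4 + 6*w)
W(9, l(6))*(4 - 10)**2 = (4 + 6*(sqrt(145)*sqrt(6)))*(4 - 10)**2 = (4 + 6*sqrt(870))*(-6)**2 = (4 + 6*sqrt(870))*36 = 144 + 216*sqrt(870)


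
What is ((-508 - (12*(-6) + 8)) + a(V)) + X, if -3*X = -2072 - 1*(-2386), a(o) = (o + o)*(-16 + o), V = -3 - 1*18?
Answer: 3016/3 ≈ 1005.3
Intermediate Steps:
V = -21 (V = -3 - 18 = -21)
a(o) = 2*o*(-16 + o) (a(o) = (2*o)*(-16 + o) = 2*o*(-16 + o))
X = -314/3 (X = -(-2072 - 1*(-2386))/3 = -(-2072 + 2386)/3 = -⅓*314 = -314/3 ≈ -104.67)
((-508 - (12*(-6) + 8)) + a(V)) + X = ((-508 - (12*(-6) + 8)) + 2*(-21)*(-16 - 21)) - 314/3 = ((-508 - (-72 + 8)) + 2*(-21)*(-37)) - 314/3 = ((-508 - 1*(-64)) + 1554) - 314/3 = ((-508 + 64) + 1554) - 314/3 = (-444 + 1554) - 314/3 = 1110 - 314/3 = 3016/3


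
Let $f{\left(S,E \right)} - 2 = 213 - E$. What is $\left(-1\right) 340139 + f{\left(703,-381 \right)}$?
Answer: $-339543$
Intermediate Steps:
$f{\left(S,E \right)} = 215 - E$ ($f{\left(S,E \right)} = 2 - \left(-213 + E\right) = 215 - E$)
$\left(-1\right) 340139 + f{\left(703,-381 \right)} = \left(-1\right) 340139 + \left(215 - -381\right) = -340139 + \left(215 + 381\right) = -340139 + 596 = -339543$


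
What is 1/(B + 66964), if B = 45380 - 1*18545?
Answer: 1/93799 ≈ 1.0661e-5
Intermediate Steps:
B = 26835 (B = 45380 - 18545 = 26835)
1/(B + 66964) = 1/(26835 + 66964) = 1/93799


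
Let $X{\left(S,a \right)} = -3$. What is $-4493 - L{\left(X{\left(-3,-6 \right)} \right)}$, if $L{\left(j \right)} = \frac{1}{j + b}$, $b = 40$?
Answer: $- \frac{166242}{37} \approx -4493.0$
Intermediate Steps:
$L{\left(j \right)} = \frac{1}{40 + j}$ ($L{\left(j \right)} = \frac{1}{j + 40} = \frac{1}{40 + j}$)
$-4493 - L{\left(X{\left(-3,-6 \right)} \right)} = -4493 - \frac{1}{40 - 3} = -4493 - \frac{1}{37} = - \frac{166242}{37}$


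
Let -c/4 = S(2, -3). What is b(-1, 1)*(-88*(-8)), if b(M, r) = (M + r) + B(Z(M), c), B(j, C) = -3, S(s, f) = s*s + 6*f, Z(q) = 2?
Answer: -2112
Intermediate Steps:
S(s, f) = s² + 6*f
c = 56 (c = -4*(2² + 6*(-3)) = -4*(4 - 18) = -4*(-14) = 56)
b(M, r) = -3 + M + r (b(M, r) = (M + r) - 3 = -3 + M + r)
b(-1, 1)*(-88*(-8)) = (-3 - 1 + 1)*(-88*(-8)) = -3*704 = -2112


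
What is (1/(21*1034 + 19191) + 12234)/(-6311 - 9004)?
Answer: -500431771/626460075 ≈ -0.79882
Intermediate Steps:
(1/(21*1034 + 19191) + 12234)/(-6311 - 9004) = (1/(21714 + 19191) + 12234)/(-15315) = (1/40905 + 12234)*(-1/15315) = (500431771/40905)*(-1/15315) = -500431771/626460075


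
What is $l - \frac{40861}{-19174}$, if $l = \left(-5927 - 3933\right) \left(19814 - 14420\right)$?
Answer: $- \frac{1019766081299}{19174} \approx -5.3185 \cdot 10^{7}$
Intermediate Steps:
$l = -53184840$ ($l = \left(-9860\right) 5394 = -53184840$)
$l - \frac{40861}{-19174} = -53184840 - \frac{40861}{-19174} = -53184840 - - \frac{40861}{19174} = -53184840 + \frac{40861}{19174} = - \frac{1019766081299}{19174}$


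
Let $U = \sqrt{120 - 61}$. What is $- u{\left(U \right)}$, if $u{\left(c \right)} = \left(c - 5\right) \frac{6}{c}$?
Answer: $-6 + \frac{30 \sqrt{59}}{59} \approx -2.0943$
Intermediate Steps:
$U = \sqrt{59} \approx 7.6811$
$u{\left(c \right)} = \frac{6 \left(-5 + c\right)}{c}$ ($u{\left(c \right)} = \left(-5 + c\right) \frac{6}{c} = \frac{6 \left(-5 + c\right)}{c}$)
$- u{\left(U \right)} = - (6 - \frac{30}{\sqrt{59}}) = - (6 - 30 \frac{\sqrt{59}}{59}) = - (6 - \frac{30 \sqrt{59}}{59}) = -6 + \frac{30 \sqrt{59}}{59}$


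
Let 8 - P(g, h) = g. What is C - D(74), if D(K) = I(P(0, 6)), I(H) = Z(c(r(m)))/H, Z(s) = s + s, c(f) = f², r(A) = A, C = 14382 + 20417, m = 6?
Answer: 34790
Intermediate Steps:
C = 34799
P(g, h) = 8 - g
Z(s) = 2*s
I(H) = 72/H (I(H) = (2*6²)/H = (2*36)/H = 72/H)
D(K) = 9 (D(K) = 72/(8 - 1*0) = 72/(8 + 0) = 72/8 = 72*(⅛) = 9)
C - D(74) = 34799 - 1*9 = 34799 - 9 = 34790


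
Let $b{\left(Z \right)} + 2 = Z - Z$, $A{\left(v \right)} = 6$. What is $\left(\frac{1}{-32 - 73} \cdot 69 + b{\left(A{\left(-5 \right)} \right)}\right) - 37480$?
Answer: $- \frac{1311893}{35} \approx -37483.0$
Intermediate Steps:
$b{\left(Z \right)} = -2$ ($b{\left(Z \right)} = -2 + \left(Z - Z\right) = -2 + 0 = -2$)
$\left(\frac{1}{-32 - 73} \cdot 69 + b{\left(A{\left(-5 \right)} \right)}\right) - 37480 = \left(\frac{1}{-32 - 73} \cdot 69 - 2\right) - 37480 = \left(\frac{1}{-105} \cdot 69 - 2\right) - 37480 = \left(\left(- \frac{1}{105}\right) 69 - 2\right) - 37480 = \left(- \frac{23}{35} - 2\right) - 37480 = - \frac{93}{35} - 37480 = - \frac{1311893}{35}$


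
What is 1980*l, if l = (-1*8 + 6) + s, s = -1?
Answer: -5940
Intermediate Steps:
l = -3 (l = (-1*8 + 6) - 1 = (-8 + 6) - 1 = -2 - 1 = -3)
1980*l = 1980*(-3) = -5940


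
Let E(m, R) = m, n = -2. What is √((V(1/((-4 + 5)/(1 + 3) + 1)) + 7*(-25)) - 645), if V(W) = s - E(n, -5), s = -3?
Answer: I*√821 ≈ 28.653*I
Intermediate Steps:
V(W) = -1 (V(W) = -3 - 1*(-2) = -3 + 2 = -1)
√((V(1/((-4 + 5)/(1 + 3) + 1)) + 7*(-25)) - 645) = √((-1 + 7*(-25)) - 645) = √((-1 - 175) - 645) = √(-176 - 645) = √(-821) = I*√821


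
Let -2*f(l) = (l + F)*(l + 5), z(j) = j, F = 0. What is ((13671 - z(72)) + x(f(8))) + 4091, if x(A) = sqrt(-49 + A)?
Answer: 17690 + I*sqrt(101) ≈ 17690.0 + 10.05*I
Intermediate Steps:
f(l) = -l*(5 + l)/2 (f(l) = -(l + 0)*(l + 5)/2 = -l*(5 + l)/2)
((13671 - z(72)) + x(f(8))) + 4091 = ((13671 - 1*72) + sqrt(-49 + (1/2)*8*(-5 - 1*8))) + 4091 = ((13671 - 72) + sqrt(-49 + (1/2)*8*(-5 - 8))) + 4091 = (13599 + sqrt(-49 + (1/2)*8*(-13))) + 4091 = (13599 + sqrt(-49 - 52)) + 4091 = (13599 + sqrt(-101)) + 4091 = (13599 + I*sqrt(101)) + 4091 = 17690 + I*sqrt(101)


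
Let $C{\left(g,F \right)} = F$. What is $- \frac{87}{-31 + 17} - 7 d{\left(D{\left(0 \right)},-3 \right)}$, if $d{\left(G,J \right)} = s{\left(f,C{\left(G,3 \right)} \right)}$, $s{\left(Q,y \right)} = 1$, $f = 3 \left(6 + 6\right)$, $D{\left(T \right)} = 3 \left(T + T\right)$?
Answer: $- \frac{11}{14} \approx -0.78571$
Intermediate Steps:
$D{\left(T \right)} = 6 T$ ($D{\left(T \right)} = 3 \cdot 2 T = 6 T$)
$f = 36$ ($f = 3 \cdot 12 = 36$)
$d{\left(G,J \right)} = 1$
$- \frac{87}{-31 + 17} - 7 d{\left(D{\left(0 \right)},-3 \right)} = - \frac{87}{-31 + 17} - 7 = - \frac{87}{-14} - 7 = \left(-87\right) \left(- \frac{1}{14}\right) - 7 = \frac{87}{14} - 7 = - \frac{11}{14}$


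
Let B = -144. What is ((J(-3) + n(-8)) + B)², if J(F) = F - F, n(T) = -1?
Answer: 21025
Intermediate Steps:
J(F) = 0
((J(-3) + n(-8)) + B)² = ((0 - 1) - 144)² = (-1 - 144)² = (-145)² = 21025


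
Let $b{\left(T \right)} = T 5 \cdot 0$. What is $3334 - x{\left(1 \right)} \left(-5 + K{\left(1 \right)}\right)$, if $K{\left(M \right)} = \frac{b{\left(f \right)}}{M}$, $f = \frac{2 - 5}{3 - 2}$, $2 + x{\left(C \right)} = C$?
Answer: $3329$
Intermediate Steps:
$x{\left(C \right)} = -2 + C$
$f = -3$ ($f = - \frac{3}{1} = \left(-3\right) 1 = -3$)
$b{\left(T \right)} = 0$ ($b{\left(T \right)} = 5 T 0 = 0$)
$K{\left(M \right)} = 0$ ($K{\left(M \right)} = \frac{0}{M} = 0$)
$3334 - x{\left(1 \right)} \left(-5 + K{\left(1 \right)}\right) = 3334 - \left(-2 + 1\right) \left(-5 + 0\right) = 3334 - \left(-1\right) \left(-5\right) = 3334 - 5 = 3329$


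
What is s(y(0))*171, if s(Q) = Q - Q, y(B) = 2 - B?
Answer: 0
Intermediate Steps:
s(Q) = 0
s(y(0))*171 = 0*171 = 0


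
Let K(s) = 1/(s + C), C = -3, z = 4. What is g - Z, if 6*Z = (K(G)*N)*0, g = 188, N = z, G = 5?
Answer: 188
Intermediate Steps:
N = 4
K(s) = 1/(-3 + s) (K(s) = 1/(s - 3) = 1/(-3 + s))
Z = 0 (Z = ((4/(-3 + 5))*0)/6 = ((4/2)*0)/6 = (((½)*4)*0)/6 = (2*0)/6 = (⅙)*0 = 0)
g - Z = 188 - 1*0 = 188 + 0 = 188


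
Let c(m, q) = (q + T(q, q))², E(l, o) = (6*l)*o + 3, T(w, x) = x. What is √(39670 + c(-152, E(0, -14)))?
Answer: √39706 ≈ 199.26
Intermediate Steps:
E(l, o) = 3 + 6*l*o (E(l, o) = 6*l*o + 3 = 3 + 6*l*o)
c(m, q) = 4*q² (c(m, q) = (q + q)² = (2*q)² = 4*q²)
√(39670 + c(-152, E(0, -14))) = √(39670 + 4*(3 + 6*0*(-14))²) = √(39670 + 4*(3 + 0)²) = √(39670 + 4*3²) = √(39670 + 4*9) = √(39670 + 36) = √39706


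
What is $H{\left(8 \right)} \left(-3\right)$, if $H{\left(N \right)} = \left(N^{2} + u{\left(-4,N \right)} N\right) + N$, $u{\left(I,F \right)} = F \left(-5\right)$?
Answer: $744$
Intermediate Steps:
$u{\left(I,F \right)} = - 5 F$
$H{\left(N \right)} = N - 4 N^{2}$ ($H{\left(N \right)} = \left(N^{2} + - 5 N N\right) + N = \left(N^{2} - 5 N^{2}\right) + N = - 4 N^{2} + N = N - 4 N^{2}$)
$H{\left(8 \right)} \left(-3\right) = 8 \left(1 - 32\right) \left(-3\right) = 8 \left(-31\right) \left(-3\right) = \left(-248\right) \left(-3\right) = 744$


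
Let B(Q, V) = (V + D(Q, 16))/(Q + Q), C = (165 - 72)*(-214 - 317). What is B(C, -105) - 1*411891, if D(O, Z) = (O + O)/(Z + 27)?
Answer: -583091812159/1415646 ≈ -4.1189e+5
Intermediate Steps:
C = -49383 (C = 93*(-531) = -49383)
D(O, Z) = 2*O/(27 + Z) (D(O, Z) = (2*O)/(27 + Z) = 2*O/(27 + Z))
B(Q, V) = (V + 2*Q/43)/(2*Q) (B(Q, V) = (V + 2*Q/(27 + 16))/(Q + Q) = (V + 2*Q/43)/((2*Q)) = (V + 2*Q*(1/43))*(1/(2*Q)) = (V + 2*Q/43)*(1/(2*Q)) = (V + 2*Q/43)/(2*Q))
B(C, -105) - 1*411891 = ((1/2)*(-105) + (1/43)*(-49383))/(-49383) - 1*411891 = -(-105/2 - 49383/43)/49383 - 411891 = -1/49383*(-103281/86) - 411891 = 34427/1415646 - 411891 = -583091812159/1415646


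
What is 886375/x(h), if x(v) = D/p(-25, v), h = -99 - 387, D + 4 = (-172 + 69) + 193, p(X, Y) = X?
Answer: -22159375/86 ≈ -2.5767e+5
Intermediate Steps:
D = 86 (D = -4 + ((-172 + 69) + 193) = -4 + (-103 + 193) = -4 + 90 = 86)
h = -486
x(v) = -86/25 (x(v) = 86/(-25) = 86*(-1/25) = -86/25)
886375/x(h) = 886375/(-86/25) = 886375*(-25/86) = -22159375/86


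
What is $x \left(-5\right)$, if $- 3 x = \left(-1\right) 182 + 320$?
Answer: $230$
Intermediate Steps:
$x = -46$ ($x = - \frac{\left(-1\right) 182 + 320}{3} = - \frac{-182 + 320}{3} = \left(- \frac{1}{3}\right) 138 = -46$)
$x \left(-5\right) = \left(-46\right) \left(-5\right) = 230$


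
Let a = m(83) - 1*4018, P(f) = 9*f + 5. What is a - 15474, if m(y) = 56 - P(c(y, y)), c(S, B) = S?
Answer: -20188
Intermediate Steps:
P(f) = 5 + 9*f
m(y) = 51 - 9*y (m(y) = 56 - (5 + 9*y) = 56 + (-5 - 9*y) = 51 - 9*y)
a = -4714 (a = (51 - 9*83) - 1*4018 = (51 - 747) - 4018 = -696 - 4018 = -4714)
a - 15474 = -4714 - 15474 = -20188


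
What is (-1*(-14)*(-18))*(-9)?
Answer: 2268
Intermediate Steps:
(-1*(-14)*(-18))*(-9) = (14*(-18))*(-9) = -252*(-9) = 2268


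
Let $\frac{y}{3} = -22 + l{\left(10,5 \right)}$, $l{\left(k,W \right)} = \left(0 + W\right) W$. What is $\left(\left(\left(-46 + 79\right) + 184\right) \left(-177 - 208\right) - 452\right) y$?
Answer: $-755973$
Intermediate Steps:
$l{\left(k,W \right)} = W^{2}$ ($l{\left(k,W \right)} = W W = W^{2}$)
$y = 9$ ($y = 3 \left(-22 + 5^{2}\right) = 3 \left(-22 + 25\right) = 3 \cdot 3 = 9$)
$\left(\left(\left(-46 + 79\right) + 184\right) \left(-177 - 208\right) - 452\right) y = \left(\left(\left(-46 + 79\right) + 184\right) \left(-177 - 208\right) - 452\right) 9 = \left(\left(33 + 184\right) \left(-385\right) - 452\right) 9 = \left(217 \left(-385\right) - 452\right) 9 = \left(-83545 - 452\right) 9 = \left(-83997\right) 9 = -755973$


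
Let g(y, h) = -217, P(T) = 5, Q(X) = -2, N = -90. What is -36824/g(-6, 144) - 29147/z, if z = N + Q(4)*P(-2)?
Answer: 10007299/21700 ≈ 461.17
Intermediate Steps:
z = -100 (z = -90 - 2*5 = -90 - 10 = -100)
-36824/g(-6, 144) - 29147/z = -36824/(-217) - 29147/(-100) = -36824*(-1/217) - 29147*(-1/100) = 36824/217 + 29147/100 = 10007299/21700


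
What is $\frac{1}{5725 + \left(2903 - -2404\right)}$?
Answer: $\frac{1}{11032} \approx 9.0645 \cdot 10^{-5}$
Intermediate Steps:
$\frac{1}{5725 + \left(2903 - -2404\right)} = \frac{1}{5725 + \left(2903 + 2404\right)} = \frac{1}{5725 + 5307} = \frac{1}{11032}$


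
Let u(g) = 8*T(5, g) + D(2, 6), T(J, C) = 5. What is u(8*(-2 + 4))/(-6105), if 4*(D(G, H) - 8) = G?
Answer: -97/12210 ≈ -0.0079443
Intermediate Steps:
D(G, H) = 8 + G/4
u(g) = 97/2 (u(g) = 8*5 + (8 + (1/4)*2) = 40 + (8 + 1/2) = 40 + 17/2 = 97/2)
u(8*(-2 + 4))/(-6105) = (97/2)/(-6105) = (97/2)*(-1/6105) = -97/12210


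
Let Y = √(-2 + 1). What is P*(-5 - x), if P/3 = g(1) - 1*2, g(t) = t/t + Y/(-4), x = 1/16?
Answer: 243/16 + 243*I/64 ≈ 15.188 + 3.7969*I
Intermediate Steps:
Y = I (Y = √(-1) = I ≈ 1.0*I)
x = 1/16 ≈ 0.062500
g(t) = 1 - I/4 (g(t) = t/t + I/(-4) = 1 + I*(-¼) = 1 - I/4)
P = -3 - 3*I/4 (P = 3*((1 - I/4) - 1*2) = 3*((1 - I/4) - 2) = 3*(-1 - I/4) = -3 - 3*I/4 ≈ -3.0 - 0.75*I)
P*(-5 - x) = (-3 - 3*I/4)*(-5 - 1*1/16) = (-3 - 3*I/4)*(-5 - 1/16) = (-3 - 3*I/4)*(-81/16) = 243/16 + 243*I/64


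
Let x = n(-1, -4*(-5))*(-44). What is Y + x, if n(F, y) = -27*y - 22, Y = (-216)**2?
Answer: 71384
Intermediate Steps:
Y = 46656
n(F, y) = -22 - 27*y
x = 24728 (x = (-22 - (-108)*(-5))*(-44) = (-22 - 27*20)*(-44) = (-22 - 540)*(-44) = -562*(-44) = 24728)
Y + x = 46656 + 24728 = 71384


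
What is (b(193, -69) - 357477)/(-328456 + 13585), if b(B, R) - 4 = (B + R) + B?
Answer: 119052/104957 ≈ 1.1343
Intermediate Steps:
b(B, R) = 4 + R + 2*B (b(B, R) = 4 + ((B + R) + B) = 4 + (R + 2*B) = 4 + R + 2*B)
(b(193, -69) - 357477)/(-328456 + 13585) = ((4 - 69 + 2*193) - 357477)/(-328456 + 13585) = ((4 - 69 + 386) - 357477)/(-314871) = (321 - 357477)*(-1/314871) = -357156*(-1/314871) = 119052/104957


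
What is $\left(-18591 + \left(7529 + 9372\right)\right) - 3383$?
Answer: $-5073$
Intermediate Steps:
$\left(-18591 + \left(7529 + 9372\right)\right) - 3383 = \left(-18591 + 16901\right) - 3383 = -1690 - 3383 = -5073$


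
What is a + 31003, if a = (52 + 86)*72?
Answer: 40939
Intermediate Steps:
a = 9936 (a = 138*72 = 9936)
a + 31003 = 9936 + 31003 = 40939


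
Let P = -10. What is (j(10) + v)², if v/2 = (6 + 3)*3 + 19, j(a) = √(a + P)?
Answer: 8464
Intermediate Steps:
j(a) = √(-10 + a) (j(a) = √(a - 10) = √(-10 + a))
v = 92 (v = 2*((6 + 3)*3 + 19) = 2*(9*3 + 19) = 2*(27 + 19) = 2*46 = 92)
(j(10) + v)² = (√(-10 + 10) + 92)² = (√0 + 92)² = (0 + 92)² = 92² = 8464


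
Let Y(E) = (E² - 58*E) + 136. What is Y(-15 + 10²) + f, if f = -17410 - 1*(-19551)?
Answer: 4572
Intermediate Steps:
f = 2141 (f = -17410 + 19551 = 2141)
Y(E) = 136 + E² - 58*E
Y(-15 + 10²) + f = (136 + (-15 + 10²)² - 58*(-15 + 10²)) + 2141 = (136 + (-15 + 100)² - 58*(-15 + 100)) + 2141 = (136 + 85² - 58*85) + 2141 = (136 + 7225 - 4930) + 2141 = 2431 + 2141 = 4572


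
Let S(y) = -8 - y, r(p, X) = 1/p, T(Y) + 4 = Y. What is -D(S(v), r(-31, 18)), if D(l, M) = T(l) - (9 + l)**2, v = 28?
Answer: 769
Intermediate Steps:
T(Y) = -4 + Y
D(l, M) = -4 + l - (9 + l)**2 (D(l, M) = (-4 + l) - (9 + l)**2 = -4 + l - (9 + l)**2)
-D(S(v), r(-31, 18)) = -(-4 + (-8 - 1*28) - (9 + (-8 - 1*28))**2) = -(-4 + (-8 - 28) - (9 + (-8 - 28))**2) = -(-4 - 36 - (9 - 36)**2) = -(-4 - 36 - 1*(-27)**2) = -(-4 - 36 - 1*729) = -(-4 - 36 - 729) = -1*(-769) = 769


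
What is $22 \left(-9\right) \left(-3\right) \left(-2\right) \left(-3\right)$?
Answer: $3564$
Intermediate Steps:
$22 \left(-9\right) \left(-3\right) \left(-2\right) \left(-3\right) = - 198 \cdot 6 \left(-3\right) = \left(-198\right) \left(-18\right) = 3564$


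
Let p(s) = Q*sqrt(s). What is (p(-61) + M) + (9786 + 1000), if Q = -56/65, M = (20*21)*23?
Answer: 20446 - 56*I*sqrt(61)/65 ≈ 20446.0 - 6.7288*I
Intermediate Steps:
M = 9660 (M = 420*23 = 9660)
Q = -56/65 (Q = -56*1/65 = -56/65 ≈ -0.86154)
p(s) = -56*sqrt(s)/65
(p(-61) + M) + (9786 + 1000) = (-56*I*sqrt(61)/65 + 9660) + (9786 + 1000) = (-56*I*sqrt(61)/65 + 9660) + 10786 = (9660 - 56*I*sqrt(61)/65) + 10786 = 20446 - 56*I*sqrt(61)/65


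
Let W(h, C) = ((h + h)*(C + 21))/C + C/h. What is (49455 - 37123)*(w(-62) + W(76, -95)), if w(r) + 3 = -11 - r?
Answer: 10183149/5 ≈ 2.0366e+6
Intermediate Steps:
W(h, C) = C/h + 2*h*(21 + C)/C (W(h, C) = ((2*h)*(21 + C))/C + C/h = (2*h*(21 + C))/C + C/h = 2*h*(21 + C)/C + C/h = C/h + 2*h*(21 + C)/C)
w(r) = -14 - r (w(r) = -3 + (-11 - r) = -14 - r)
(49455 - 37123)*(w(-62) + W(76, -95)) = (49455 - 37123)*((-14 - 1*(-62)) + (2*76 - 95/76 + 42*76/(-95))) = 12332*((-14 + 62) + (152 - 95*1/76 + 42*76*(-1/95))) = 12332*(48 + (152 - 5/4 - 168/5)) = 12332*(48 + 2343/20) = 12332*(3303/20) = 10183149/5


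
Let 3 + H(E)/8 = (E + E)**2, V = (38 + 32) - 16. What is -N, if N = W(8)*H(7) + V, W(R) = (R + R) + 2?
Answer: -27846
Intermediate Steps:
V = 54 (V = 70 - 16 = 54)
H(E) = -24 + 32*E**2 (H(E) = -24 + 8*(E + E)**2 = -24 + 8*(2*E)**2 = -24 + 8*(4*E**2) = -24 + 32*E**2)
W(R) = 2 + 2*R (W(R) = 2*R + 2 = 2 + 2*R)
N = 27846 (N = (2 + 2*8)*(-24 + 32*7**2) + 54 = (2 + 16)*(-24 + 32*49) + 54 = 18*(-24 + 1568) + 54 = 18*1544 + 54 = 27792 + 54 = 27846)
-N = -1*27846 = -27846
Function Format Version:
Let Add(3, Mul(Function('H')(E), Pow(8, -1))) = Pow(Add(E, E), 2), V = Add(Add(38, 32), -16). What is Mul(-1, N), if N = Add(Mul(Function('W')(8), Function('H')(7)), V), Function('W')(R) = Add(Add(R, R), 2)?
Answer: -27846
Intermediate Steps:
V = 54 (V = Add(70, -16) = 54)
Function('H')(E) = Add(-24, Mul(32, Pow(E, 2))) (Function('H')(E) = Add(-24, Mul(8, Pow(Add(E, E), 2))) = Add(-24, Mul(8, Pow(Mul(2, E), 2))) = Add(-24, Mul(8, Mul(4, Pow(E, 2)))) = Add(-24, Mul(32, Pow(E, 2))))
Function('W')(R) = Add(2, Mul(2, R)) (Function('W')(R) = Add(Mul(2, R), 2) = Add(2, Mul(2, R)))
N = 27846 (N = Add(Mul(Add(2, Mul(2, 8)), Add(-24, Mul(32, Pow(7, 2)))), 54) = Add(Mul(Add(2, 16), Add(-24, Mul(32, 49))), 54) = Add(Mul(18, Add(-24, 1568)), 54) = Add(Mul(18, 1544), 54) = Add(27792, 54) = 27846)
Mul(-1, N) = Mul(-1, 27846) = -27846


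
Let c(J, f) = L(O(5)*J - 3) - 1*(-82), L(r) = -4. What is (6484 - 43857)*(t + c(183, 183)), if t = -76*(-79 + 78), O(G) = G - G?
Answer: -5755442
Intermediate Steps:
O(G) = 0
c(J, f) = 78 (c(J, f) = -4 - 1*(-82) = -4 + 82 = 78)
t = 76 (t = -76*(-1) = 76)
(6484 - 43857)*(t + c(183, 183)) = (6484 - 43857)*(76 + 78) = -37373*154 = -5755442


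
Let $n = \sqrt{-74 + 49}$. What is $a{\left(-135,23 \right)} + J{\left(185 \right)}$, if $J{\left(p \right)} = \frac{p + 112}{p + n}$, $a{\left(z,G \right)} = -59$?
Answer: $- \frac{393161}{6850} - \frac{297 i}{6850} \approx -57.396 - 0.043358 i$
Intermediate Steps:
$n = 5 i$ ($n = \sqrt{-25} = 5 i \approx 5.0 i$)
$J{\left(p \right)} = \frac{112 + p}{p + 5 i}$ ($J{\left(p \right)} = \frac{p + 112}{p + 5 i} = \frac{112 + p}{p + 5 i}$)
$a{\left(-135,23 \right)} + J{\left(185 \right)} = -59 + \frac{112 + 185}{185 + 5 i} = -59 + \frac{185 - 5 i}{34250} \cdot 297 = -59 + \frac{297 \left(185 - 5 i\right)}{34250}$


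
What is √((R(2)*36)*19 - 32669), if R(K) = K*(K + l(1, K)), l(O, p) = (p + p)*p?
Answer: I*√18989 ≈ 137.8*I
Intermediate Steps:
l(O, p) = 2*p² (l(O, p) = (2*p)*p = 2*p²)
R(K) = K*(K + 2*K²)
√((R(2)*36)*19 - 32669) = √(((2²*(1 + 2*2))*36)*19 - 32669) = √(((4*(1 + 4))*36)*19 - 32669) = √(((4*5)*36)*19 - 32669) = √((20*36)*19 - 32669) = √(720*19 - 32669) = √(13680 - 32669) = √(-18989) = I*√18989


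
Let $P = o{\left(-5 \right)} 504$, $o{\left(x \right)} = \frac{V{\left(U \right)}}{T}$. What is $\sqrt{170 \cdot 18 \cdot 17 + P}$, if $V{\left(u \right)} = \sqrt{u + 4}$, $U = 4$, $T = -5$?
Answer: $\frac{6 \sqrt{36125 - 140 \sqrt{2}}}{5} \approx 227.45$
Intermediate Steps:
$V{\left(u \right)} = \sqrt{4 + u}$
$o{\left(x \right)} = - \frac{2 \sqrt{2}}{5}$ ($o{\left(x \right)} = \frac{\sqrt{4 + 4}}{-5} = \sqrt{8} \left(- \frac{1}{5}\right) = 2 \sqrt{2} \left(- \frac{1}{5}\right) = - \frac{2 \sqrt{2}}{5}$)
$P = - \frac{1008 \sqrt{2}}{5}$ ($P = - \frac{2 \sqrt{2}}{5} \cdot 504 = - \frac{1008 \sqrt{2}}{5} \approx -285.11$)
$\sqrt{170 \cdot 18 \cdot 17 + P} = \sqrt{170 \cdot 18 \cdot 17 - \frac{1008 \sqrt{2}}{5}} = \sqrt{3060 \cdot 17 - \frac{1008 \sqrt{2}}{5}} = \sqrt{52020 - \frac{1008 \sqrt{2}}{5}}$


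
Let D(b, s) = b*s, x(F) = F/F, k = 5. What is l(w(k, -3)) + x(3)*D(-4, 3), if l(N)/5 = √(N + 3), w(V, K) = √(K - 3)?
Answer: -12 + 5*√(3 + I*√6) ≈ -2.7311 + 3.3034*I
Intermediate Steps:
w(V, K) = √(-3 + K)
l(N) = 5*√(3 + N) (l(N) = 5*√(N + 3) = 5*√(3 + N))
x(F) = 1
l(w(k, -3)) + x(3)*D(-4, 3) = 5*√(3 + √(-3 - 3)) + 1*(-4*3) = 5*√(3 + √(-6)) + 1*(-12) = 5*√(3 + I*√6) - 12 = -12 + 5*√(3 + I*√6)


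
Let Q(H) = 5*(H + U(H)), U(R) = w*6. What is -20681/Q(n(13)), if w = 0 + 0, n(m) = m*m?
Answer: -20681/845 ≈ -24.475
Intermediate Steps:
n(m) = m**2
w = 0
U(R) = 0 (U(R) = 0*6 = 0)
Q(H) = 5*H (Q(H) = 5*(H + 0) = 5*H)
-20681/Q(n(13)) = -20681/(5*13**2) = -20681/(5*169) = -20681/845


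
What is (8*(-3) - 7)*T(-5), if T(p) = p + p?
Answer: 310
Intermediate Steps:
T(p) = 2*p
(8*(-3) - 7)*T(-5) = (8*(-3) - 7)*(2*(-5)) = (-24 - 7)*(-10) = -31*(-10) = 310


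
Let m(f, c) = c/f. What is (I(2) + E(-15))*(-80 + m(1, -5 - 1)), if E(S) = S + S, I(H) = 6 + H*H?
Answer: 1720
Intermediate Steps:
I(H) = 6 + H²
E(S) = 2*S
(I(2) + E(-15))*(-80 + m(1, -5 - 1)) = ((6 + 2²) + 2*(-15))*(-80 + (-5 - 1)/1) = ((6 + 4) - 30)*(-80 - 6*1) = (10 - 30)*(-80 - 6) = -20*(-86) = 1720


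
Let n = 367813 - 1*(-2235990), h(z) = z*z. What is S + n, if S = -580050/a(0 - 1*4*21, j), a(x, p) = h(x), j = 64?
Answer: 1020658551/392 ≈ 2.6037e+6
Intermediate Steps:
h(z) = z²
n = 2603803 (n = 367813 + 2235990 = 2603803)
a(x, p) = x²
S = -32225/392 (S = -580050/(0 - 1*4*21)² = -580050/(0 - 4*21)² = -580050/(0 - 84)² = -580050/((-84)²) = -580050/7056 = -580050*1/7056 = -32225/392 ≈ -82.207)
S + n = -32225/392 + 2603803 = 1020658551/392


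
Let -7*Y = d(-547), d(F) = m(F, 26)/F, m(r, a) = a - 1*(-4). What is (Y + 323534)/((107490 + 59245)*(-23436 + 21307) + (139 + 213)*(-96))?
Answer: -1238811716/1359343272203 ≈ -0.00091133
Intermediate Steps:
m(r, a) = 4 + a (m(r, a) = a + 4 = 4 + a)
d(F) = 30/F (d(F) = (4 + 26)/F = 30/F)
Y = 30/3829 (Y = -30/(7*(-547)) = -30*(-1)/(7*547) = -1/7*(-30/547) = 30/3829 ≈ 0.0078349)
(Y + 323534)/((107490 + 59245)*(-23436 + 21307) + (139 + 213)*(-96)) = (30/3829 + 323534)/((107490 + 59245)*(-23436 + 21307) + (139 + 213)*(-96)) = 1238811716/(3829*(166735*(-2129) + 352*(-96))) = 1238811716/(3829*(-354978815 - 33792)) = (1238811716/3829)/(-355012607) = (1238811716/3829)*(-1/355012607) = -1238811716/1359343272203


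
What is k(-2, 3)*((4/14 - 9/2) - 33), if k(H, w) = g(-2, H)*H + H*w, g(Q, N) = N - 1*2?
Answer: -521/7 ≈ -74.429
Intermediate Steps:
g(Q, N) = -2 + N (g(Q, N) = N - 2 = -2 + N)
k(H, w) = H*w + H*(-2 + H) (k(H, w) = (-2 + H)*H + H*w = H*(-2 + H) + H*w = H*w + H*(-2 + H))
k(-2, 3)*((4/14 - 9/2) - 33) = (-2*(-2 - 2 + 3))*((4/14 - 9/2) - 33) = (-2*(-1))*((4*(1/14) - 9*½) - 33) = 2*((2/7 - 9/2) - 33) = 2*(-59/14 - 33) = 2*(-521/14) = -521/7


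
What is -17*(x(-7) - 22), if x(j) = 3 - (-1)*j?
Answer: 442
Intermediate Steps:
x(j) = 3 + j
-17*(x(-7) - 22) = -17*((3 - 7) - 22) = -17*(-4 - 22) = -17*(-26) = 442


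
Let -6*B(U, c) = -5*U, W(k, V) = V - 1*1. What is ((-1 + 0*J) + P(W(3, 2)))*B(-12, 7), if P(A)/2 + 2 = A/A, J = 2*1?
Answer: 30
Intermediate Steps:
W(k, V) = -1 + V (W(k, V) = V - 1 = -1 + V)
J = 2
B(U, c) = 5*U/6 (B(U, c) = -(-5)*U/6 = 5*U/6)
P(A) = -2 (P(A) = -4 + 2*(A/A) = -4 + 2*1 = -4 + 2 = -2)
((-1 + 0*J) + P(W(3, 2)))*B(-12, 7) = ((-1 + 0*2) - 2)*((⅚)*(-12)) = ((-1 + 0) - 2)*(-10) = (-1 - 2)*(-10) = -3*(-10) = 30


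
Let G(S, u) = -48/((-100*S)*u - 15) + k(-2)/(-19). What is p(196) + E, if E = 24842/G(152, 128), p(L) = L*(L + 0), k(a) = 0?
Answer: 24167405899/24 ≈ 1.0070e+9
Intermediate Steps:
G(S, u) = -48/(-15 - 100*S*u) (G(S, u) = -48/((-100*S)*u - 15) + 0/(-19) = -48/(-100*S*u - 15) + 0*(-1/19) = -48/(-15 - 100*S*u) + 0 = -48/(-15 - 100*S*u))
p(L) = L² (p(L) = L*L = L²)
E = 24166483915/24 (E = 24842/((48/(5*(3 + 20*152*128)))) = 24842/((48/(5*(3 + 389120)))) = 24842/(((48/5)/389123)) = 24842/(((48/5)*(1/389123))) = 24842/(48/1945615) = 24842*(1945615/48) = 24166483915/24 ≈ 1.0069e+9)
p(196) + E = 196² + 24166483915/24 = 38416 + 24166483915/24 = 24167405899/24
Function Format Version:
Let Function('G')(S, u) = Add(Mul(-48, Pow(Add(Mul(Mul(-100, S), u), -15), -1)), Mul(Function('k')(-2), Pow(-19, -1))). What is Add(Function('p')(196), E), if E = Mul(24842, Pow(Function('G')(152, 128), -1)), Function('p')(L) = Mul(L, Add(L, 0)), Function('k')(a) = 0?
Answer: Rational(24167405899, 24) ≈ 1.0070e+9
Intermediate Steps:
Function('G')(S, u) = Mul(-48, Pow(Add(-15, Mul(-100, S, u)), -1)) (Function('G')(S, u) = Add(Mul(-48, Pow(Add(Mul(Mul(-100, S), u), -15), -1)), Mul(0, Pow(-19, -1))) = Add(Mul(-48, Pow(Add(Mul(-100, S, u), -15), -1)), Mul(0, Rational(-1, 19))) = Add(Mul(-48, Pow(Add(-15, Mul(-100, S, u)), -1)), 0) = Mul(-48, Pow(Add(-15, Mul(-100, S, u)), -1)))
Function('p')(L) = Pow(L, 2) (Function('p')(L) = Mul(L, L) = Pow(L, 2))
E = Rational(24166483915, 24) (E = Mul(24842, Pow(Mul(Rational(48, 5), Pow(Add(3, Mul(20, 152, 128)), -1)), -1)) = Mul(24842, Pow(Mul(Rational(48, 5), Pow(Add(3, 389120), -1)), -1)) = Mul(24842, Pow(Mul(Rational(48, 5), Pow(389123, -1)), -1)) = Mul(24842, Pow(Mul(Rational(48, 5), Rational(1, 389123)), -1)) = Mul(24842, Pow(Rational(48, 1945615), -1)) = Mul(24842, Rational(1945615, 48)) = Rational(24166483915, 24) ≈ 1.0069e+9)
Add(Function('p')(196), E) = Add(Pow(196, 2), Rational(24166483915, 24)) = Add(38416, Rational(24166483915, 24)) = Rational(24167405899, 24)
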